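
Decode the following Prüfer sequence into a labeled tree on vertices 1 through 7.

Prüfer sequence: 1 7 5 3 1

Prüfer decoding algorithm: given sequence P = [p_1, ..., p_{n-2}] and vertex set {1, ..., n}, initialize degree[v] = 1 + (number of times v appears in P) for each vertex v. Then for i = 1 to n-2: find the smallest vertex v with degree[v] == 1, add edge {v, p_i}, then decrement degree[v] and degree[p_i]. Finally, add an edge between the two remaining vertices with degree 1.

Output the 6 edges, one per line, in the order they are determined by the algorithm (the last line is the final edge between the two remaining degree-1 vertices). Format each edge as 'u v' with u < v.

Answer: 1 2
4 7
5 6
3 5
1 3
1 7

Derivation:
Initial degrees: {1:3, 2:1, 3:2, 4:1, 5:2, 6:1, 7:2}
Step 1: smallest deg-1 vertex = 2, p_1 = 1. Add edge {1,2}. Now deg[2]=0, deg[1]=2.
Step 2: smallest deg-1 vertex = 4, p_2 = 7. Add edge {4,7}. Now deg[4]=0, deg[7]=1.
Step 3: smallest deg-1 vertex = 6, p_3 = 5. Add edge {5,6}. Now deg[6]=0, deg[5]=1.
Step 4: smallest deg-1 vertex = 5, p_4 = 3. Add edge {3,5}. Now deg[5]=0, deg[3]=1.
Step 5: smallest deg-1 vertex = 3, p_5 = 1. Add edge {1,3}. Now deg[3]=0, deg[1]=1.
Final: two remaining deg-1 vertices are 1, 7. Add edge {1,7}.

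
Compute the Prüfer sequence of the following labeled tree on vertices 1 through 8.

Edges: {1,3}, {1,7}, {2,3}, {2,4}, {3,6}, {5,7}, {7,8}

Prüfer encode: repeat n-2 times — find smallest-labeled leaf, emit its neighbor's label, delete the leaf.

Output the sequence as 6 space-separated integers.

Answer: 2 3 7 3 1 7

Derivation:
Step 1: leaves = {4,5,6,8}. Remove smallest leaf 4, emit neighbor 2.
Step 2: leaves = {2,5,6,8}. Remove smallest leaf 2, emit neighbor 3.
Step 3: leaves = {5,6,8}. Remove smallest leaf 5, emit neighbor 7.
Step 4: leaves = {6,8}. Remove smallest leaf 6, emit neighbor 3.
Step 5: leaves = {3,8}. Remove smallest leaf 3, emit neighbor 1.
Step 6: leaves = {1,8}. Remove smallest leaf 1, emit neighbor 7.
Done: 2 vertices remain (7, 8). Sequence = [2 3 7 3 1 7]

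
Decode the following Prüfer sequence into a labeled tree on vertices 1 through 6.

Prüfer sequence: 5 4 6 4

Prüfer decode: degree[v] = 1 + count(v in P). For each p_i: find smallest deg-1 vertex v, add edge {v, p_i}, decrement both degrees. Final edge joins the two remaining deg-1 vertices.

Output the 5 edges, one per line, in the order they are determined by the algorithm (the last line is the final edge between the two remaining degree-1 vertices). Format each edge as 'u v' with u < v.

Answer: 1 5
2 4
3 6
4 5
4 6

Derivation:
Initial degrees: {1:1, 2:1, 3:1, 4:3, 5:2, 6:2}
Step 1: smallest deg-1 vertex = 1, p_1 = 5. Add edge {1,5}. Now deg[1]=0, deg[5]=1.
Step 2: smallest deg-1 vertex = 2, p_2 = 4. Add edge {2,4}. Now deg[2]=0, deg[4]=2.
Step 3: smallest deg-1 vertex = 3, p_3 = 6. Add edge {3,6}. Now deg[3]=0, deg[6]=1.
Step 4: smallest deg-1 vertex = 5, p_4 = 4. Add edge {4,5}. Now deg[5]=0, deg[4]=1.
Final: two remaining deg-1 vertices are 4, 6. Add edge {4,6}.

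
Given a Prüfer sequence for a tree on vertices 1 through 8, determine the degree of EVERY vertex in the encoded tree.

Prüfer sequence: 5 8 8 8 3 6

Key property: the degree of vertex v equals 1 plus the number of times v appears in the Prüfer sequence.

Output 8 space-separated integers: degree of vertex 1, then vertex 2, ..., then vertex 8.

Answer: 1 1 2 1 2 2 1 4

Derivation:
p_1 = 5: count[5] becomes 1
p_2 = 8: count[8] becomes 1
p_3 = 8: count[8] becomes 2
p_4 = 8: count[8] becomes 3
p_5 = 3: count[3] becomes 1
p_6 = 6: count[6] becomes 1
Degrees (1 + count): deg[1]=1+0=1, deg[2]=1+0=1, deg[3]=1+1=2, deg[4]=1+0=1, deg[5]=1+1=2, deg[6]=1+1=2, deg[7]=1+0=1, deg[8]=1+3=4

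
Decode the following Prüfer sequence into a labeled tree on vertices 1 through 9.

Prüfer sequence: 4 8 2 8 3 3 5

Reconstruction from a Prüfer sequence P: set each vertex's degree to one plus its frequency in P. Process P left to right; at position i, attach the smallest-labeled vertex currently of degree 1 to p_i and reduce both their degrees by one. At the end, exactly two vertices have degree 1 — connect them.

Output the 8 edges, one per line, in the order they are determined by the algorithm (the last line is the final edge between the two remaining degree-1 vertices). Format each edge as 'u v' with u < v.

Initial degrees: {1:1, 2:2, 3:3, 4:2, 5:2, 6:1, 7:1, 8:3, 9:1}
Step 1: smallest deg-1 vertex = 1, p_1 = 4. Add edge {1,4}. Now deg[1]=0, deg[4]=1.
Step 2: smallest deg-1 vertex = 4, p_2 = 8. Add edge {4,8}. Now deg[4]=0, deg[8]=2.
Step 3: smallest deg-1 vertex = 6, p_3 = 2. Add edge {2,6}. Now deg[6]=0, deg[2]=1.
Step 4: smallest deg-1 vertex = 2, p_4 = 8. Add edge {2,8}. Now deg[2]=0, deg[8]=1.
Step 5: smallest deg-1 vertex = 7, p_5 = 3. Add edge {3,7}. Now deg[7]=0, deg[3]=2.
Step 6: smallest deg-1 vertex = 8, p_6 = 3. Add edge {3,8}. Now deg[8]=0, deg[3]=1.
Step 7: smallest deg-1 vertex = 3, p_7 = 5. Add edge {3,5}. Now deg[3]=0, deg[5]=1.
Final: two remaining deg-1 vertices are 5, 9. Add edge {5,9}.

Answer: 1 4
4 8
2 6
2 8
3 7
3 8
3 5
5 9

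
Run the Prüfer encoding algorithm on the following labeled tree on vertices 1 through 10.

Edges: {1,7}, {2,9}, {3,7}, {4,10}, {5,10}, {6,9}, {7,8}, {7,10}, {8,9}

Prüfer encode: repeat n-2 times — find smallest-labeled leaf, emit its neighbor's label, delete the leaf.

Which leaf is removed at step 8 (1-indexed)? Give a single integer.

Answer: 8

Derivation:
Step 1: current leaves = {1,2,3,4,5,6}. Remove leaf 1 (neighbor: 7).
Step 2: current leaves = {2,3,4,5,6}. Remove leaf 2 (neighbor: 9).
Step 3: current leaves = {3,4,5,6}. Remove leaf 3 (neighbor: 7).
Step 4: current leaves = {4,5,6}. Remove leaf 4 (neighbor: 10).
Step 5: current leaves = {5,6}. Remove leaf 5 (neighbor: 10).
Step 6: current leaves = {6,10}. Remove leaf 6 (neighbor: 9).
Step 7: current leaves = {9,10}. Remove leaf 9 (neighbor: 8).
Step 8: current leaves = {8,10}. Remove leaf 8 (neighbor: 7).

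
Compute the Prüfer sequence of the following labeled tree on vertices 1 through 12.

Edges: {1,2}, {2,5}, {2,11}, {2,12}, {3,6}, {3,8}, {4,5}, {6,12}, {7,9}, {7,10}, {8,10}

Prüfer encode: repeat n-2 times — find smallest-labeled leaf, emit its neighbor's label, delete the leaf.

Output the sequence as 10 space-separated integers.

Step 1: leaves = {1,4,9,11}. Remove smallest leaf 1, emit neighbor 2.
Step 2: leaves = {4,9,11}. Remove smallest leaf 4, emit neighbor 5.
Step 3: leaves = {5,9,11}. Remove smallest leaf 5, emit neighbor 2.
Step 4: leaves = {9,11}. Remove smallest leaf 9, emit neighbor 7.
Step 5: leaves = {7,11}. Remove smallest leaf 7, emit neighbor 10.
Step 6: leaves = {10,11}. Remove smallest leaf 10, emit neighbor 8.
Step 7: leaves = {8,11}. Remove smallest leaf 8, emit neighbor 3.
Step 8: leaves = {3,11}. Remove smallest leaf 3, emit neighbor 6.
Step 9: leaves = {6,11}. Remove smallest leaf 6, emit neighbor 12.
Step 10: leaves = {11,12}. Remove smallest leaf 11, emit neighbor 2.
Done: 2 vertices remain (2, 12). Sequence = [2 5 2 7 10 8 3 6 12 2]

Answer: 2 5 2 7 10 8 3 6 12 2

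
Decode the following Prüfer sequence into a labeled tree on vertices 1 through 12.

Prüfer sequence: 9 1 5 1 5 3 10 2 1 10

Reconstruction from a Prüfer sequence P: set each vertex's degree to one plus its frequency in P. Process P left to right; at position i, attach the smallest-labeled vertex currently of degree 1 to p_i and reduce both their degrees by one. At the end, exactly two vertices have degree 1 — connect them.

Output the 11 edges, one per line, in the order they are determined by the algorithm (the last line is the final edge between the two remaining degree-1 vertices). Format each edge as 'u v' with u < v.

Initial degrees: {1:4, 2:2, 3:2, 4:1, 5:3, 6:1, 7:1, 8:1, 9:2, 10:3, 11:1, 12:1}
Step 1: smallest deg-1 vertex = 4, p_1 = 9. Add edge {4,9}. Now deg[4]=0, deg[9]=1.
Step 2: smallest deg-1 vertex = 6, p_2 = 1. Add edge {1,6}. Now deg[6]=0, deg[1]=3.
Step 3: smallest deg-1 vertex = 7, p_3 = 5. Add edge {5,7}. Now deg[7]=0, deg[5]=2.
Step 4: smallest deg-1 vertex = 8, p_4 = 1. Add edge {1,8}. Now deg[8]=0, deg[1]=2.
Step 5: smallest deg-1 vertex = 9, p_5 = 5. Add edge {5,9}. Now deg[9]=0, deg[5]=1.
Step 6: smallest deg-1 vertex = 5, p_6 = 3. Add edge {3,5}. Now deg[5]=0, deg[3]=1.
Step 7: smallest deg-1 vertex = 3, p_7 = 10. Add edge {3,10}. Now deg[3]=0, deg[10]=2.
Step 8: smallest deg-1 vertex = 11, p_8 = 2. Add edge {2,11}. Now deg[11]=0, deg[2]=1.
Step 9: smallest deg-1 vertex = 2, p_9 = 1. Add edge {1,2}. Now deg[2]=0, deg[1]=1.
Step 10: smallest deg-1 vertex = 1, p_10 = 10. Add edge {1,10}. Now deg[1]=0, deg[10]=1.
Final: two remaining deg-1 vertices are 10, 12. Add edge {10,12}.

Answer: 4 9
1 6
5 7
1 8
5 9
3 5
3 10
2 11
1 2
1 10
10 12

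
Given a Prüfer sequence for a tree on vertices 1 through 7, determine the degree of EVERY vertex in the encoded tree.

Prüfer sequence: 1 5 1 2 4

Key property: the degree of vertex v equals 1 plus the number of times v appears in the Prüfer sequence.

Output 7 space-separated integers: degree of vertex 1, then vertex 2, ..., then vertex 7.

p_1 = 1: count[1] becomes 1
p_2 = 5: count[5] becomes 1
p_3 = 1: count[1] becomes 2
p_4 = 2: count[2] becomes 1
p_5 = 4: count[4] becomes 1
Degrees (1 + count): deg[1]=1+2=3, deg[2]=1+1=2, deg[3]=1+0=1, deg[4]=1+1=2, deg[5]=1+1=2, deg[6]=1+0=1, deg[7]=1+0=1

Answer: 3 2 1 2 2 1 1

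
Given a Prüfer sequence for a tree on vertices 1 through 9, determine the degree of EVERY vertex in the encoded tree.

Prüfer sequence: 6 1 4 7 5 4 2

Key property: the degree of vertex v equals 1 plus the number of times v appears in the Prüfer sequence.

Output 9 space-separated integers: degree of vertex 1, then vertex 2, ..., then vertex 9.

Answer: 2 2 1 3 2 2 2 1 1

Derivation:
p_1 = 6: count[6] becomes 1
p_2 = 1: count[1] becomes 1
p_3 = 4: count[4] becomes 1
p_4 = 7: count[7] becomes 1
p_5 = 5: count[5] becomes 1
p_6 = 4: count[4] becomes 2
p_7 = 2: count[2] becomes 1
Degrees (1 + count): deg[1]=1+1=2, deg[2]=1+1=2, deg[3]=1+0=1, deg[4]=1+2=3, deg[5]=1+1=2, deg[6]=1+1=2, deg[7]=1+1=2, deg[8]=1+0=1, deg[9]=1+0=1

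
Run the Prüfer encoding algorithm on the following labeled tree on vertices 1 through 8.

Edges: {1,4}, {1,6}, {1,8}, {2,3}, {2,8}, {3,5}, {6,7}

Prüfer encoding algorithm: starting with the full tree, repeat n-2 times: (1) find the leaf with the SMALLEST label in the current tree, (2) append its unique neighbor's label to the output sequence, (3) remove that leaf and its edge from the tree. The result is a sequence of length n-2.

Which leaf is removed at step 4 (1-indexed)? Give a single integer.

Step 1: current leaves = {4,5,7}. Remove leaf 4 (neighbor: 1).
Step 2: current leaves = {5,7}. Remove leaf 5 (neighbor: 3).
Step 3: current leaves = {3,7}. Remove leaf 3 (neighbor: 2).
Step 4: current leaves = {2,7}. Remove leaf 2 (neighbor: 8).

Answer: 2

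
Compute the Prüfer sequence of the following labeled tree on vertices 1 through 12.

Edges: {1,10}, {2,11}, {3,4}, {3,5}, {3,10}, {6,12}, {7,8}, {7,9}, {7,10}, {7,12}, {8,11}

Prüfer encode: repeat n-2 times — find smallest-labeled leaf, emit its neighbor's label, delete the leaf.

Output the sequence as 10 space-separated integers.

Answer: 10 11 3 3 10 12 7 7 8 7

Derivation:
Step 1: leaves = {1,2,4,5,6,9}. Remove smallest leaf 1, emit neighbor 10.
Step 2: leaves = {2,4,5,6,9}. Remove smallest leaf 2, emit neighbor 11.
Step 3: leaves = {4,5,6,9,11}. Remove smallest leaf 4, emit neighbor 3.
Step 4: leaves = {5,6,9,11}. Remove smallest leaf 5, emit neighbor 3.
Step 5: leaves = {3,6,9,11}. Remove smallest leaf 3, emit neighbor 10.
Step 6: leaves = {6,9,10,11}. Remove smallest leaf 6, emit neighbor 12.
Step 7: leaves = {9,10,11,12}. Remove smallest leaf 9, emit neighbor 7.
Step 8: leaves = {10,11,12}. Remove smallest leaf 10, emit neighbor 7.
Step 9: leaves = {11,12}. Remove smallest leaf 11, emit neighbor 8.
Step 10: leaves = {8,12}. Remove smallest leaf 8, emit neighbor 7.
Done: 2 vertices remain (7, 12). Sequence = [10 11 3 3 10 12 7 7 8 7]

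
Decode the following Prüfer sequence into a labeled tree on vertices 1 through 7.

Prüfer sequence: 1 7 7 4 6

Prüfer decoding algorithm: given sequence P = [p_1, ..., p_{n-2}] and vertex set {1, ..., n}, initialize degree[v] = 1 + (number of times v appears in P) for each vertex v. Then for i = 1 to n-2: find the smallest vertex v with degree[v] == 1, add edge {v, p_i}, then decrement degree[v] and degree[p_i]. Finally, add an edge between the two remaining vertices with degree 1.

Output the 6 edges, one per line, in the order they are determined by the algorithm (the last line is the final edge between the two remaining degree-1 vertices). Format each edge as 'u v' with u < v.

Initial degrees: {1:2, 2:1, 3:1, 4:2, 5:1, 6:2, 7:3}
Step 1: smallest deg-1 vertex = 2, p_1 = 1. Add edge {1,2}. Now deg[2]=0, deg[1]=1.
Step 2: smallest deg-1 vertex = 1, p_2 = 7. Add edge {1,7}. Now deg[1]=0, deg[7]=2.
Step 3: smallest deg-1 vertex = 3, p_3 = 7. Add edge {3,7}. Now deg[3]=0, deg[7]=1.
Step 4: smallest deg-1 vertex = 5, p_4 = 4. Add edge {4,5}. Now deg[5]=0, deg[4]=1.
Step 5: smallest deg-1 vertex = 4, p_5 = 6. Add edge {4,6}. Now deg[4]=0, deg[6]=1.
Final: two remaining deg-1 vertices are 6, 7. Add edge {6,7}.

Answer: 1 2
1 7
3 7
4 5
4 6
6 7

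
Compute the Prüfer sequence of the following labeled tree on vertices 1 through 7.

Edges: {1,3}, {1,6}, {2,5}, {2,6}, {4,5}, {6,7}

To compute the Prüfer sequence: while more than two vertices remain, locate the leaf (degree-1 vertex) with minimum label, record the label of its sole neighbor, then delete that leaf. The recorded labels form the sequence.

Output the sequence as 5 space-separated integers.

Step 1: leaves = {3,4,7}. Remove smallest leaf 3, emit neighbor 1.
Step 2: leaves = {1,4,7}. Remove smallest leaf 1, emit neighbor 6.
Step 3: leaves = {4,7}. Remove smallest leaf 4, emit neighbor 5.
Step 4: leaves = {5,7}. Remove smallest leaf 5, emit neighbor 2.
Step 5: leaves = {2,7}. Remove smallest leaf 2, emit neighbor 6.
Done: 2 vertices remain (6, 7). Sequence = [1 6 5 2 6]

Answer: 1 6 5 2 6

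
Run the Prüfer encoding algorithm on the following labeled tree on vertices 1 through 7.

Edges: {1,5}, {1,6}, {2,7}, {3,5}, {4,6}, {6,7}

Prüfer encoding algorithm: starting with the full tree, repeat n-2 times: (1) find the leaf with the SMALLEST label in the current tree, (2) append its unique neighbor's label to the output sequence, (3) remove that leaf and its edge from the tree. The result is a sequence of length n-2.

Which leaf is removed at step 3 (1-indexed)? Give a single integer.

Answer: 4

Derivation:
Step 1: current leaves = {2,3,4}. Remove leaf 2 (neighbor: 7).
Step 2: current leaves = {3,4,7}. Remove leaf 3 (neighbor: 5).
Step 3: current leaves = {4,5,7}. Remove leaf 4 (neighbor: 6).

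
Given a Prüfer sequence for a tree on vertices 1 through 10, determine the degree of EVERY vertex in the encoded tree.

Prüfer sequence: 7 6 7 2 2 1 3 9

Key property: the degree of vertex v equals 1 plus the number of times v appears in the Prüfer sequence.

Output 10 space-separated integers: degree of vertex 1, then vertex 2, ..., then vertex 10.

p_1 = 7: count[7] becomes 1
p_2 = 6: count[6] becomes 1
p_3 = 7: count[7] becomes 2
p_4 = 2: count[2] becomes 1
p_5 = 2: count[2] becomes 2
p_6 = 1: count[1] becomes 1
p_7 = 3: count[3] becomes 1
p_8 = 9: count[9] becomes 1
Degrees (1 + count): deg[1]=1+1=2, deg[2]=1+2=3, deg[3]=1+1=2, deg[4]=1+0=1, deg[5]=1+0=1, deg[6]=1+1=2, deg[7]=1+2=3, deg[8]=1+0=1, deg[9]=1+1=2, deg[10]=1+0=1

Answer: 2 3 2 1 1 2 3 1 2 1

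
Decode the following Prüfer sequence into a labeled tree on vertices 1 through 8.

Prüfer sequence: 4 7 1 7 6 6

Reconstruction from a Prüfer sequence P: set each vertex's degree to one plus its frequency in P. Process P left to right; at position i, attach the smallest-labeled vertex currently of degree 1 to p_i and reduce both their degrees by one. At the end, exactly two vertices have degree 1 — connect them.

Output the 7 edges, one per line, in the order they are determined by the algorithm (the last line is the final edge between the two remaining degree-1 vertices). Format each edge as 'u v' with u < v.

Initial degrees: {1:2, 2:1, 3:1, 4:2, 5:1, 6:3, 7:3, 8:1}
Step 1: smallest deg-1 vertex = 2, p_1 = 4. Add edge {2,4}. Now deg[2]=0, deg[4]=1.
Step 2: smallest deg-1 vertex = 3, p_2 = 7. Add edge {3,7}. Now deg[3]=0, deg[7]=2.
Step 3: smallest deg-1 vertex = 4, p_3 = 1. Add edge {1,4}. Now deg[4]=0, deg[1]=1.
Step 4: smallest deg-1 vertex = 1, p_4 = 7. Add edge {1,7}. Now deg[1]=0, deg[7]=1.
Step 5: smallest deg-1 vertex = 5, p_5 = 6. Add edge {5,6}. Now deg[5]=0, deg[6]=2.
Step 6: smallest deg-1 vertex = 7, p_6 = 6. Add edge {6,7}. Now deg[7]=0, deg[6]=1.
Final: two remaining deg-1 vertices are 6, 8. Add edge {6,8}.

Answer: 2 4
3 7
1 4
1 7
5 6
6 7
6 8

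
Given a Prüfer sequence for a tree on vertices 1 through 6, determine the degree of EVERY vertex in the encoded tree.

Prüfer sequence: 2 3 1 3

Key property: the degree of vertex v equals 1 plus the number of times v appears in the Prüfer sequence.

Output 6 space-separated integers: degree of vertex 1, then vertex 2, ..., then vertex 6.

p_1 = 2: count[2] becomes 1
p_2 = 3: count[3] becomes 1
p_3 = 1: count[1] becomes 1
p_4 = 3: count[3] becomes 2
Degrees (1 + count): deg[1]=1+1=2, deg[2]=1+1=2, deg[3]=1+2=3, deg[4]=1+0=1, deg[5]=1+0=1, deg[6]=1+0=1

Answer: 2 2 3 1 1 1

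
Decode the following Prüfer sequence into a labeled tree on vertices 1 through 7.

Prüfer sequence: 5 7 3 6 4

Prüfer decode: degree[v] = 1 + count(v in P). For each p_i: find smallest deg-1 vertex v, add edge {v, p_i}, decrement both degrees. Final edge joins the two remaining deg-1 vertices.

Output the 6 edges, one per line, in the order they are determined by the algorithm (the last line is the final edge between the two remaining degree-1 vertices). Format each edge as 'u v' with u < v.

Answer: 1 5
2 7
3 5
3 6
4 6
4 7

Derivation:
Initial degrees: {1:1, 2:1, 3:2, 4:2, 5:2, 6:2, 7:2}
Step 1: smallest deg-1 vertex = 1, p_1 = 5. Add edge {1,5}. Now deg[1]=0, deg[5]=1.
Step 2: smallest deg-1 vertex = 2, p_2 = 7. Add edge {2,7}. Now deg[2]=0, deg[7]=1.
Step 3: smallest deg-1 vertex = 5, p_3 = 3. Add edge {3,5}. Now deg[5]=0, deg[3]=1.
Step 4: smallest deg-1 vertex = 3, p_4 = 6. Add edge {3,6}. Now deg[3]=0, deg[6]=1.
Step 5: smallest deg-1 vertex = 6, p_5 = 4. Add edge {4,6}. Now deg[6]=0, deg[4]=1.
Final: two remaining deg-1 vertices are 4, 7. Add edge {4,7}.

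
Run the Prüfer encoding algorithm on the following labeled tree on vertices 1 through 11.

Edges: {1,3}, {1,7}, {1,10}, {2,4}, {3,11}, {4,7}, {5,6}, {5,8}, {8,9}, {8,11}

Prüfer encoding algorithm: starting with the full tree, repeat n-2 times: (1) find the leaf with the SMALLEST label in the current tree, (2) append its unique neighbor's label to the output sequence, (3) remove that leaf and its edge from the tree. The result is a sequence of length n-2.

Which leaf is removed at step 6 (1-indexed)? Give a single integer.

Answer: 9

Derivation:
Step 1: current leaves = {2,6,9,10}. Remove leaf 2 (neighbor: 4).
Step 2: current leaves = {4,6,9,10}. Remove leaf 4 (neighbor: 7).
Step 3: current leaves = {6,7,9,10}. Remove leaf 6 (neighbor: 5).
Step 4: current leaves = {5,7,9,10}. Remove leaf 5 (neighbor: 8).
Step 5: current leaves = {7,9,10}. Remove leaf 7 (neighbor: 1).
Step 6: current leaves = {9,10}. Remove leaf 9 (neighbor: 8).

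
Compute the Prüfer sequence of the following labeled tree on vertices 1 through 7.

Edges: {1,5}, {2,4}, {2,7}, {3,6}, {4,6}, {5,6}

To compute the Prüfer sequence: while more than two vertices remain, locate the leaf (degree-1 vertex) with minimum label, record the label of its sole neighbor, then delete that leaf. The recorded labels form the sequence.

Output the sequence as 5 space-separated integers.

Answer: 5 6 6 4 2

Derivation:
Step 1: leaves = {1,3,7}. Remove smallest leaf 1, emit neighbor 5.
Step 2: leaves = {3,5,7}. Remove smallest leaf 3, emit neighbor 6.
Step 3: leaves = {5,7}. Remove smallest leaf 5, emit neighbor 6.
Step 4: leaves = {6,7}. Remove smallest leaf 6, emit neighbor 4.
Step 5: leaves = {4,7}. Remove smallest leaf 4, emit neighbor 2.
Done: 2 vertices remain (2, 7). Sequence = [5 6 6 4 2]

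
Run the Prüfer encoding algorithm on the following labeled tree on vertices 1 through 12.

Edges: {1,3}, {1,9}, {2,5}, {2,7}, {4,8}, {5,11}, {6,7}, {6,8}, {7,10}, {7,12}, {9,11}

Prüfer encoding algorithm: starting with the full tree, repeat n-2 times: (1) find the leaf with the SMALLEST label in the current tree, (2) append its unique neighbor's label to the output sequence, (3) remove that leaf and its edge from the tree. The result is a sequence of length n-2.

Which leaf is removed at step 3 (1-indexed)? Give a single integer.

Answer: 4

Derivation:
Step 1: current leaves = {3,4,10,12}. Remove leaf 3 (neighbor: 1).
Step 2: current leaves = {1,4,10,12}. Remove leaf 1 (neighbor: 9).
Step 3: current leaves = {4,9,10,12}. Remove leaf 4 (neighbor: 8).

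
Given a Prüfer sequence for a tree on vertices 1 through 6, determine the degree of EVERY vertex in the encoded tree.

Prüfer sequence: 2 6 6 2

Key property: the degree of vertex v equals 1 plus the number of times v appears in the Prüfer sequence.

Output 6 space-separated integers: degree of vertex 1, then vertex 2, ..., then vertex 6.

p_1 = 2: count[2] becomes 1
p_2 = 6: count[6] becomes 1
p_3 = 6: count[6] becomes 2
p_4 = 2: count[2] becomes 2
Degrees (1 + count): deg[1]=1+0=1, deg[2]=1+2=3, deg[3]=1+0=1, deg[4]=1+0=1, deg[5]=1+0=1, deg[6]=1+2=3

Answer: 1 3 1 1 1 3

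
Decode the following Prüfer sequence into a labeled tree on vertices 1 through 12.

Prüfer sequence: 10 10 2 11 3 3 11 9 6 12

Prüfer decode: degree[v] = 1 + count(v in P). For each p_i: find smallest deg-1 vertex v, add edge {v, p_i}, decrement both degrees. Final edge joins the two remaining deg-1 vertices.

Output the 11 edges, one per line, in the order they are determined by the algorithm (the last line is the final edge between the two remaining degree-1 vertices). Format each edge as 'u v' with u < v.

Initial degrees: {1:1, 2:2, 3:3, 4:1, 5:1, 6:2, 7:1, 8:1, 9:2, 10:3, 11:3, 12:2}
Step 1: smallest deg-1 vertex = 1, p_1 = 10. Add edge {1,10}. Now deg[1]=0, deg[10]=2.
Step 2: smallest deg-1 vertex = 4, p_2 = 10. Add edge {4,10}. Now deg[4]=0, deg[10]=1.
Step 3: smallest deg-1 vertex = 5, p_3 = 2. Add edge {2,5}. Now deg[5]=0, deg[2]=1.
Step 4: smallest deg-1 vertex = 2, p_4 = 11. Add edge {2,11}. Now deg[2]=0, deg[11]=2.
Step 5: smallest deg-1 vertex = 7, p_5 = 3. Add edge {3,7}. Now deg[7]=0, deg[3]=2.
Step 6: smallest deg-1 vertex = 8, p_6 = 3. Add edge {3,8}. Now deg[8]=0, deg[3]=1.
Step 7: smallest deg-1 vertex = 3, p_7 = 11. Add edge {3,11}. Now deg[3]=0, deg[11]=1.
Step 8: smallest deg-1 vertex = 10, p_8 = 9. Add edge {9,10}. Now deg[10]=0, deg[9]=1.
Step 9: smallest deg-1 vertex = 9, p_9 = 6. Add edge {6,9}. Now deg[9]=0, deg[6]=1.
Step 10: smallest deg-1 vertex = 6, p_10 = 12. Add edge {6,12}. Now deg[6]=0, deg[12]=1.
Final: two remaining deg-1 vertices are 11, 12. Add edge {11,12}.

Answer: 1 10
4 10
2 5
2 11
3 7
3 8
3 11
9 10
6 9
6 12
11 12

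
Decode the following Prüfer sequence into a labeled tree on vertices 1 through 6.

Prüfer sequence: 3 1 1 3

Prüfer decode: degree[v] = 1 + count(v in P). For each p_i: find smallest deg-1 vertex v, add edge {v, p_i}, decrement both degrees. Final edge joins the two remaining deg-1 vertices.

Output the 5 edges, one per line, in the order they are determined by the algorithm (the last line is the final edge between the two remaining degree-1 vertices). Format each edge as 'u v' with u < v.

Initial degrees: {1:3, 2:1, 3:3, 4:1, 5:1, 6:1}
Step 1: smallest deg-1 vertex = 2, p_1 = 3. Add edge {2,3}. Now deg[2]=0, deg[3]=2.
Step 2: smallest deg-1 vertex = 4, p_2 = 1. Add edge {1,4}. Now deg[4]=0, deg[1]=2.
Step 3: smallest deg-1 vertex = 5, p_3 = 1. Add edge {1,5}. Now deg[5]=0, deg[1]=1.
Step 4: smallest deg-1 vertex = 1, p_4 = 3. Add edge {1,3}. Now deg[1]=0, deg[3]=1.
Final: two remaining deg-1 vertices are 3, 6. Add edge {3,6}.

Answer: 2 3
1 4
1 5
1 3
3 6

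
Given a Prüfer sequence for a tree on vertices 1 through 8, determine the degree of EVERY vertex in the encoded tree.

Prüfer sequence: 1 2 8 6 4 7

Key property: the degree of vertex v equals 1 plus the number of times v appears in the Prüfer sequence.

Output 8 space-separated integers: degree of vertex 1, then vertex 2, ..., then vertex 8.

Answer: 2 2 1 2 1 2 2 2

Derivation:
p_1 = 1: count[1] becomes 1
p_2 = 2: count[2] becomes 1
p_3 = 8: count[8] becomes 1
p_4 = 6: count[6] becomes 1
p_5 = 4: count[4] becomes 1
p_6 = 7: count[7] becomes 1
Degrees (1 + count): deg[1]=1+1=2, deg[2]=1+1=2, deg[3]=1+0=1, deg[4]=1+1=2, deg[5]=1+0=1, deg[6]=1+1=2, deg[7]=1+1=2, deg[8]=1+1=2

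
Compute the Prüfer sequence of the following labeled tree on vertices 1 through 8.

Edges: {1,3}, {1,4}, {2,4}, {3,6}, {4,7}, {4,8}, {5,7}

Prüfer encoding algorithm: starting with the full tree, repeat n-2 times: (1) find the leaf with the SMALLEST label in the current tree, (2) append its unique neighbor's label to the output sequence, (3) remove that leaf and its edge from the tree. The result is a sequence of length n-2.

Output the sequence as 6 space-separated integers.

Step 1: leaves = {2,5,6,8}. Remove smallest leaf 2, emit neighbor 4.
Step 2: leaves = {5,6,8}. Remove smallest leaf 5, emit neighbor 7.
Step 3: leaves = {6,7,8}. Remove smallest leaf 6, emit neighbor 3.
Step 4: leaves = {3,7,8}. Remove smallest leaf 3, emit neighbor 1.
Step 5: leaves = {1,7,8}. Remove smallest leaf 1, emit neighbor 4.
Step 6: leaves = {7,8}. Remove smallest leaf 7, emit neighbor 4.
Done: 2 vertices remain (4, 8). Sequence = [4 7 3 1 4 4]

Answer: 4 7 3 1 4 4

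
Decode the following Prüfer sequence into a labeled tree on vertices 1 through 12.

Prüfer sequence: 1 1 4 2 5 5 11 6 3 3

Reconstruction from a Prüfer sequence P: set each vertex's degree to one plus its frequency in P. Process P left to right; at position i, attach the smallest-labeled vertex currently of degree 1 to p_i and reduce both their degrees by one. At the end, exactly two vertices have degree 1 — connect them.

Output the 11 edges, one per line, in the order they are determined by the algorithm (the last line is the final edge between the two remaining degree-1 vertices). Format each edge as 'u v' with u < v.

Answer: 1 7
1 8
1 4
2 4
2 5
5 9
5 11
6 10
3 6
3 11
3 12

Derivation:
Initial degrees: {1:3, 2:2, 3:3, 4:2, 5:3, 6:2, 7:1, 8:1, 9:1, 10:1, 11:2, 12:1}
Step 1: smallest deg-1 vertex = 7, p_1 = 1. Add edge {1,7}. Now deg[7]=0, deg[1]=2.
Step 2: smallest deg-1 vertex = 8, p_2 = 1. Add edge {1,8}. Now deg[8]=0, deg[1]=1.
Step 3: smallest deg-1 vertex = 1, p_3 = 4. Add edge {1,4}. Now deg[1]=0, deg[4]=1.
Step 4: smallest deg-1 vertex = 4, p_4 = 2. Add edge {2,4}. Now deg[4]=0, deg[2]=1.
Step 5: smallest deg-1 vertex = 2, p_5 = 5. Add edge {2,5}. Now deg[2]=0, deg[5]=2.
Step 6: smallest deg-1 vertex = 9, p_6 = 5. Add edge {5,9}. Now deg[9]=0, deg[5]=1.
Step 7: smallest deg-1 vertex = 5, p_7 = 11. Add edge {5,11}. Now deg[5]=0, deg[11]=1.
Step 8: smallest deg-1 vertex = 10, p_8 = 6. Add edge {6,10}. Now deg[10]=0, deg[6]=1.
Step 9: smallest deg-1 vertex = 6, p_9 = 3. Add edge {3,6}. Now deg[6]=0, deg[3]=2.
Step 10: smallest deg-1 vertex = 11, p_10 = 3. Add edge {3,11}. Now deg[11]=0, deg[3]=1.
Final: two remaining deg-1 vertices are 3, 12. Add edge {3,12}.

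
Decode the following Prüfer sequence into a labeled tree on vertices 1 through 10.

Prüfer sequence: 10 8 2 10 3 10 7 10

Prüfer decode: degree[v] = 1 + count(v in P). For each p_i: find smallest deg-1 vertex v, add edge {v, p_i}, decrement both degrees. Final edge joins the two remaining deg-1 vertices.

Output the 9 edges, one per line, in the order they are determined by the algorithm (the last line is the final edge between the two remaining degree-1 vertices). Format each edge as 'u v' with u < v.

Initial degrees: {1:1, 2:2, 3:2, 4:1, 5:1, 6:1, 7:2, 8:2, 9:1, 10:5}
Step 1: smallest deg-1 vertex = 1, p_1 = 10. Add edge {1,10}. Now deg[1]=0, deg[10]=4.
Step 2: smallest deg-1 vertex = 4, p_2 = 8. Add edge {4,8}. Now deg[4]=0, deg[8]=1.
Step 3: smallest deg-1 vertex = 5, p_3 = 2. Add edge {2,5}. Now deg[5]=0, deg[2]=1.
Step 4: smallest deg-1 vertex = 2, p_4 = 10. Add edge {2,10}. Now deg[2]=0, deg[10]=3.
Step 5: smallest deg-1 vertex = 6, p_5 = 3. Add edge {3,6}. Now deg[6]=0, deg[3]=1.
Step 6: smallest deg-1 vertex = 3, p_6 = 10. Add edge {3,10}. Now deg[3]=0, deg[10]=2.
Step 7: smallest deg-1 vertex = 8, p_7 = 7. Add edge {7,8}. Now deg[8]=0, deg[7]=1.
Step 8: smallest deg-1 vertex = 7, p_8 = 10. Add edge {7,10}. Now deg[7]=0, deg[10]=1.
Final: two remaining deg-1 vertices are 9, 10. Add edge {9,10}.

Answer: 1 10
4 8
2 5
2 10
3 6
3 10
7 8
7 10
9 10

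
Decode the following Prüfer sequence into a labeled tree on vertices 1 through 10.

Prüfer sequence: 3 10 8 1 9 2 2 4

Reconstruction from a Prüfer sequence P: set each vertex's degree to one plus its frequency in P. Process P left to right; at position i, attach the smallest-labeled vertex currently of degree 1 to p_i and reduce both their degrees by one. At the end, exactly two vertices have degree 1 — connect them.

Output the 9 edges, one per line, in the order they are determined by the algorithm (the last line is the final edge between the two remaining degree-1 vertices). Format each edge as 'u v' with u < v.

Initial degrees: {1:2, 2:3, 3:2, 4:2, 5:1, 6:1, 7:1, 8:2, 9:2, 10:2}
Step 1: smallest deg-1 vertex = 5, p_1 = 3. Add edge {3,5}. Now deg[5]=0, deg[3]=1.
Step 2: smallest deg-1 vertex = 3, p_2 = 10. Add edge {3,10}. Now deg[3]=0, deg[10]=1.
Step 3: smallest deg-1 vertex = 6, p_3 = 8. Add edge {6,8}. Now deg[6]=0, deg[8]=1.
Step 4: smallest deg-1 vertex = 7, p_4 = 1. Add edge {1,7}. Now deg[7]=0, deg[1]=1.
Step 5: smallest deg-1 vertex = 1, p_5 = 9. Add edge {1,9}. Now deg[1]=0, deg[9]=1.
Step 6: smallest deg-1 vertex = 8, p_6 = 2. Add edge {2,8}. Now deg[8]=0, deg[2]=2.
Step 7: smallest deg-1 vertex = 9, p_7 = 2. Add edge {2,9}. Now deg[9]=0, deg[2]=1.
Step 8: smallest deg-1 vertex = 2, p_8 = 4. Add edge {2,4}. Now deg[2]=0, deg[4]=1.
Final: two remaining deg-1 vertices are 4, 10. Add edge {4,10}.

Answer: 3 5
3 10
6 8
1 7
1 9
2 8
2 9
2 4
4 10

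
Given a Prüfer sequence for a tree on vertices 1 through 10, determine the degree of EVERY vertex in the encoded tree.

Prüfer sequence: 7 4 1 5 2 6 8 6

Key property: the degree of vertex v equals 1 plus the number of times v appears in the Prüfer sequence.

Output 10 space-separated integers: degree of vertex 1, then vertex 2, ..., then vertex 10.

Answer: 2 2 1 2 2 3 2 2 1 1

Derivation:
p_1 = 7: count[7] becomes 1
p_2 = 4: count[4] becomes 1
p_3 = 1: count[1] becomes 1
p_4 = 5: count[5] becomes 1
p_5 = 2: count[2] becomes 1
p_6 = 6: count[6] becomes 1
p_7 = 8: count[8] becomes 1
p_8 = 6: count[6] becomes 2
Degrees (1 + count): deg[1]=1+1=2, deg[2]=1+1=2, deg[3]=1+0=1, deg[4]=1+1=2, deg[5]=1+1=2, deg[6]=1+2=3, deg[7]=1+1=2, deg[8]=1+1=2, deg[9]=1+0=1, deg[10]=1+0=1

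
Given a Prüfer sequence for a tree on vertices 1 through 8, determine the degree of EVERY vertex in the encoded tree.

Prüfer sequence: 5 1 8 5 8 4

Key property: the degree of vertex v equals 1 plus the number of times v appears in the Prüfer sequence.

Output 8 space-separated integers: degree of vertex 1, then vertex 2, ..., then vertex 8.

p_1 = 5: count[5] becomes 1
p_2 = 1: count[1] becomes 1
p_3 = 8: count[8] becomes 1
p_4 = 5: count[5] becomes 2
p_5 = 8: count[8] becomes 2
p_6 = 4: count[4] becomes 1
Degrees (1 + count): deg[1]=1+1=2, deg[2]=1+0=1, deg[3]=1+0=1, deg[4]=1+1=2, deg[5]=1+2=3, deg[6]=1+0=1, deg[7]=1+0=1, deg[8]=1+2=3

Answer: 2 1 1 2 3 1 1 3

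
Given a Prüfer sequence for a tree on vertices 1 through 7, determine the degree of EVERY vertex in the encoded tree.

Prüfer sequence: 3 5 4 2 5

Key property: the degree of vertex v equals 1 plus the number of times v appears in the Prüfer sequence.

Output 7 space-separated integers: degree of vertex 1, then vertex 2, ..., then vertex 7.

p_1 = 3: count[3] becomes 1
p_2 = 5: count[5] becomes 1
p_3 = 4: count[4] becomes 1
p_4 = 2: count[2] becomes 1
p_5 = 5: count[5] becomes 2
Degrees (1 + count): deg[1]=1+0=1, deg[2]=1+1=2, deg[3]=1+1=2, deg[4]=1+1=2, deg[5]=1+2=3, deg[6]=1+0=1, deg[7]=1+0=1

Answer: 1 2 2 2 3 1 1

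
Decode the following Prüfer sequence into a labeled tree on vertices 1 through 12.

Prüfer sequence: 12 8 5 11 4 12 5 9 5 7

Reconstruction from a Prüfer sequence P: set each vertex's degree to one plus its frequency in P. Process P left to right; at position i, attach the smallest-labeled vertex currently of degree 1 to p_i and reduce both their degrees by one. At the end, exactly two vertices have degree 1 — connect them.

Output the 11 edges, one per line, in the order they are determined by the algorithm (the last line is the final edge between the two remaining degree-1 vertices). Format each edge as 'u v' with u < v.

Initial degrees: {1:1, 2:1, 3:1, 4:2, 5:4, 6:1, 7:2, 8:2, 9:2, 10:1, 11:2, 12:3}
Step 1: smallest deg-1 vertex = 1, p_1 = 12. Add edge {1,12}. Now deg[1]=0, deg[12]=2.
Step 2: smallest deg-1 vertex = 2, p_2 = 8. Add edge {2,8}. Now deg[2]=0, deg[8]=1.
Step 3: smallest deg-1 vertex = 3, p_3 = 5. Add edge {3,5}. Now deg[3]=0, deg[5]=3.
Step 4: smallest deg-1 vertex = 6, p_4 = 11. Add edge {6,11}. Now deg[6]=0, deg[11]=1.
Step 5: smallest deg-1 vertex = 8, p_5 = 4. Add edge {4,8}. Now deg[8]=0, deg[4]=1.
Step 6: smallest deg-1 vertex = 4, p_6 = 12. Add edge {4,12}. Now deg[4]=0, deg[12]=1.
Step 7: smallest deg-1 vertex = 10, p_7 = 5. Add edge {5,10}. Now deg[10]=0, deg[5]=2.
Step 8: smallest deg-1 vertex = 11, p_8 = 9. Add edge {9,11}. Now deg[11]=0, deg[9]=1.
Step 9: smallest deg-1 vertex = 9, p_9 = 5. Add edge {5,9}. Now deg[9]=0, deg[5]=1.
Step 10: smallest deg-1 vertex = 5, p_10 = 7. Add edge {5,7}. Now deg[5]=0, deg[7]=1.
Final: two remaining deg-1 vertices are 7, 12. Add edge {7,12}.

Answer: 1 12
2 8
3 5
6 11
4 8
4 12
5 10
9 11
5 9
5 7
7 12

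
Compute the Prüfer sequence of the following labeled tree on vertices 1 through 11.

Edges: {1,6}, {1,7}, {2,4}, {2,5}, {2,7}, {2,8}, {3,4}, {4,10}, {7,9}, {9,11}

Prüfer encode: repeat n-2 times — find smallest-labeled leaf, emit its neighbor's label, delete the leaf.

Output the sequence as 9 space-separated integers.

Step 1: leaves = {3,5,6,8,10,11}. Remove smallest leaf 3, emit neighbor 4.
Step 2: leaves = {5,6,8,10,11}. Remove smallest leaf 5, emit neighbor 2.
Step 3: leaves = {6,8,10,11}. Remove smallest leaf 6, emit neighbor 1.
Step 4: leaves = {1,8,10,11}. Remove smallest leaf 1, emit neighbor 7.
Step 5: leaves = {8,10,11}. Remove smallest leaf 8, emit neighbor 2.
Step 6: leaves = {10,11}. Remove smallest leaf 10, emit neighbor 4.
Step 7: leaves = {4,11}. Remove smallest leaf 4, emit neighbor 2.
Step 8: leaves = {2,11}. Remove smallest leaf 2, emit neighbor 7.
Step 9: leaves = {7,11}. Remove smallest leaf 7, emit neighbor 9.
Done: 2 vertices remain (9, 11). Sequence = [4 2 1 7 2 4 2 7 9]

Answer: 4 2 1 7 2 4 2 7 9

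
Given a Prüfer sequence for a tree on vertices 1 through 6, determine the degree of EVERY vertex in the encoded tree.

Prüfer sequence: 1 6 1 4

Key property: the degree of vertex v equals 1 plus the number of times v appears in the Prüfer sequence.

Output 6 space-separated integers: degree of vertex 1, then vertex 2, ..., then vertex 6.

Answer: 3 1 1 2 1 2

Derivation:
p_1 = 1: count[1] becomes 1
p_2 = 6: count[6] becomes 1
p_3 = 1: count[1] becomes 2
p_4 = 4: count[4] becomes 1
Degrees (1 + count): deg[1]=1+2=3, deg[2]=1+0=1, deg[3]=1+0=1, deg[4]=1+1=2, deg[5]=1+0=1, deg[6]=1+1=2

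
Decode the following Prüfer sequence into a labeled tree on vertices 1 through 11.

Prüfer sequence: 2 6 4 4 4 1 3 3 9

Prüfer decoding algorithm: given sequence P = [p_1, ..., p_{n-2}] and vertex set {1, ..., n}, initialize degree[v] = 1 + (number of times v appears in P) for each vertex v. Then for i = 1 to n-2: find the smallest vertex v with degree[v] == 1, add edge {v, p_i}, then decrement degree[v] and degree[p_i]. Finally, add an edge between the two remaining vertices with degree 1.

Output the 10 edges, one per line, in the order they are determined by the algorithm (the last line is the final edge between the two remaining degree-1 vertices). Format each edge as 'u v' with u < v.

Initial degrees: {1:2, 2:2, 3:3, 4:4, 5:1, 6:2, 7:1, 8:1, 9:2, 10:1, 11:1}
Step 1: smallest deg-1 vertex = 5, p_1 = 2. Add edge {2,5}. Now deg[5]=0, deg[2]=1.
Step 2: smallest deg-1 vertex = 2, p_2 = 6. Add edge {2,6}. Now deg[2]=0, deg[6]=1.
Step 3: smallest deg-1 vertex = 6, p_3 = 4. Add edge {4,6}. Now deg[6]=0, deg[4]=3.
Step 4: smallest deg-1 vertex = 7, p_4 = 4. Add edge {4,7}. Now deg[7]=0, deg[4]=2.
Step 5: smallest deg-1 vertex = 8, p_5 = 4. Add edge {4,8}. Now deg[8]=0, deg[4]=1.
Step 6: smallest deg-1 vertex = 4, p_6 = 1. Add edge {1,4}. Now deg[4]=0, deg[1]=1.
Step 7: smallest deg-1 vertex = 1, p_7 = 3. Add edge {1,3}. Now deg[1]=0, deg[3]=2.
Step 8: smallest deg-1 vertex = 10, p_8 = 3. Add edge {3,10}. Now deg[10]=0, deg[3]=1.
Step 9: smallest deg-1 vertex = 3, p_9 = 9. Add edge {3,9}. Now deg[3]=0, deg[9]=1.
Final: two remaining deg-1 vertices are 9, 11. Add edge {9,11}.

Answer: 2 5
2 6
4 6
4 7
4 8
1 4
1 3
3 10
3 9
9 11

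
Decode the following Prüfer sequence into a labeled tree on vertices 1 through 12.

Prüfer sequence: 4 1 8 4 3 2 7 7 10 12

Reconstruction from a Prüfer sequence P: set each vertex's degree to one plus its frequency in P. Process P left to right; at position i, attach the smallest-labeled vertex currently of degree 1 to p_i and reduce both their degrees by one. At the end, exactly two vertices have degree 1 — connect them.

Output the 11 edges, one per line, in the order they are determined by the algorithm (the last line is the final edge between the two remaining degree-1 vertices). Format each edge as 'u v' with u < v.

Answer: 4 5
1 6
1 8
4 8
3 4
2 3
2 7
7 9
7 10
10 12
11 12

Derivation:
Initial degrees: {1:2, 2:2, 3:2, 4:3, 5:1, 6:1, 7:3, 8:2, 9:1, 10:2, 11:1, 12:2}
Step 1: smallest deg-1 vertex = 5, p_1 = 4. Add edge {4,5}. Now deg[5]=0, deg[4]=2.
Step 2: smallest deg-1 vertex = 6, p_2 = 1. Add edge {1,6}. Now deg[6]=0, deg[1]=1.
Step 3: smallest deg-1 vertex = 1, p_3 = 8. Add edge {1,8}. Now deg[1]=0, deg[8]=1.
Step 4: smallest deg-1 vertex = 8, p_4 = 4. Add edge {4,8}. Now deg[8]=0, deg[4]=1.
Step 5: smallest deg-1 vertex = 4, p_5 = 3. Add edge {3,4}. Now deg[4]=0, deg[3]=1.
Step 6: smallest deg-1 vertex = 3, p_6 = 2. Add edge {2,3}. Now deg[3]=0, deg[2]=1.
Step 7: smallest deg-1 vertex = 2, p_7 = 7. Add edge {2,7}. Now deg[2]=0, deg[7]=2.
Step 8: smallest deg-1 vertex = 9, p_8 = 7. Add edge {7,9}. Now deg[9]=0, deg[7]=1.
Step 9: smallest deg-1 vertex = 7, p_9 = 10. Add edge {7,10}. Now deg[7]=0, deg[10]=1.
Step 10: smallest deg-1 vertex = 10, p_10 = 12. Add edge {10,12}. Now deg[10]=0, deg[12]=1.
Final: two remaining deg-1 vertices are 11, 12. Add edge {11,12}.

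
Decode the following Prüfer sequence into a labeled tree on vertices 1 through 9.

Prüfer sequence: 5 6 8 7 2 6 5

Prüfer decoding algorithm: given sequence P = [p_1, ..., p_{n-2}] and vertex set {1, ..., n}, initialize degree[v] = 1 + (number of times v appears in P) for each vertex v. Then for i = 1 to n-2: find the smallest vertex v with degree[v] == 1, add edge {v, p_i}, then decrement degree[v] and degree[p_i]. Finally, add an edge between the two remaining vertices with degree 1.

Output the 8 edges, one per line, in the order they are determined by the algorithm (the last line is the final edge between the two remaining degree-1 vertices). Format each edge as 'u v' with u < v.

Initial degrees: {1:1, 2:2, 3:1, 4:1, 5:3, 6:3, 7:2, 8:2, 9:1}
Step 1: smallest deg-1 vertex = 1, p_1 = 5. Add edge {1,5}. Now deg[1]=0, deg[5]=2.
Step 2: smallest deg-1 vertex = 3, p_2 = 6. Add edge {3,6}. Now deg[3]=0, deg[6]=2.
Step 3: smallest deg-1 vertex = 4, p_3 = 8. Add edge {4,8}. Now deg[4]=0, deg[8]=1.
Step 4: smallest deg-1 vertex = 8, p_4 = 7. Add edge {7,8}. Now deg[8]=0, deg[7]=1.
Step 5: smallest deg-1 vertex = 7, p_5 = 2. Add edge {2,7}. Now deg[7]=0, deg[2]=1.
Step 6: smallest deg-1 vertex = 2, p_6 = 6. Add edge {2,6}. Now deg[2]=0, deg[6]=1.
Step 7: smallest deg-1 vertex = 6, p_7 = 5. Add edge {5,6}. Now deg[6]=0, deg[5]=1.
Final: two remaining deg-1 vertices are 5, 9. Add edge {5,9}.

Answer: 1 5
3 6
4 8
7 8
2 7
2 6
5 6
5 9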